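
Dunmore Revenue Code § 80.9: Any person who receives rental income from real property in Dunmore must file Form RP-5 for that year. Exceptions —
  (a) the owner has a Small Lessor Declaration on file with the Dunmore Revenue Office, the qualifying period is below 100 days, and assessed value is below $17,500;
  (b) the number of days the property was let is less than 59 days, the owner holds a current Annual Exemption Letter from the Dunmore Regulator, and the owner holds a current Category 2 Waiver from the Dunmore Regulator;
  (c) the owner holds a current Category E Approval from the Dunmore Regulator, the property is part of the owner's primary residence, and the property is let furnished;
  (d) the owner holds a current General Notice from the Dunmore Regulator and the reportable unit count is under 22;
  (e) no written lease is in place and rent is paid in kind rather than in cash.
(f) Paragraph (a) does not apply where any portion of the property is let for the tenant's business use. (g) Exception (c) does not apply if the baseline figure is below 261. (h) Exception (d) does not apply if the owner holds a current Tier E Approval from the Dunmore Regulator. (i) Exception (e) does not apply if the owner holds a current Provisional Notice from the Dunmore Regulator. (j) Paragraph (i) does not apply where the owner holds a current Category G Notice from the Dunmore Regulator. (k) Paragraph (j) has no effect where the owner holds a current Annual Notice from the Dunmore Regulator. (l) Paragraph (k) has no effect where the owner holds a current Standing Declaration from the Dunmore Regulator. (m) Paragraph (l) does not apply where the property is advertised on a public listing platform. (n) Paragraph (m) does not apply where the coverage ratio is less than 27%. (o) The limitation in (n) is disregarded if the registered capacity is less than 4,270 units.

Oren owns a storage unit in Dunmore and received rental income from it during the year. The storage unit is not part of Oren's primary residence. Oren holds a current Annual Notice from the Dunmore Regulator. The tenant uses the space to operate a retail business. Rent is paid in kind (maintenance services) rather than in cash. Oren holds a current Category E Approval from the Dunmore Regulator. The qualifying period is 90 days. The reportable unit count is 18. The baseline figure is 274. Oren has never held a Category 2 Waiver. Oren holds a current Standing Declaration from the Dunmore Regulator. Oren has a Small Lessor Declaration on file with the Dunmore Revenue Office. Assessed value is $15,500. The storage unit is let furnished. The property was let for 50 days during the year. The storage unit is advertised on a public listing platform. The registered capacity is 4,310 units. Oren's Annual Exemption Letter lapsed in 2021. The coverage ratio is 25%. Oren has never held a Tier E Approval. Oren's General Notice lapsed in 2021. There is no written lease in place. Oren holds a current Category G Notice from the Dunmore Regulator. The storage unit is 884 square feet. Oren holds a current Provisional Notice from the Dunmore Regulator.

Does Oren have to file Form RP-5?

No — exception (e) applies; Oren is not required to file Form RP-5.

All of (a)'s requirements are met (a Small Lessor Declaration is on file; the qualifying period is 90 days, below the 100 days limit; assessed value is $15,500, below the $17,500 limit). However, paragraph (f) must be considered: (f) operates against (a): the space is let for business use. So (a) is unavailable.
Exception (b) fails — no current Annual Exemption Letter is held.
Exception (c) does not apply: the storage unit is not part of the primary residence.
Exception (d) fails — there is no General Notice in force.
Exception (e)'s conditions are all satisfied: there is no written lease; rent is paid in kind. Considering the limiting provisions: (i) is engaged (a current Provisional Notice is held), but yields to (j): (j) operates against (i): a current Category G Notice is held. (k) would limit (j) — a current Annual Notice is held — but (l) sets (k) aside: (l) is engaged — a current Standing Declaration is held. (m) would limit (l) — the property is publicly advertised — but (n) sets (m) aside: (n) operates against (m): the coverage ratio is 25%, less than the 27% limit. (o) is inapplicable (the registered capacity is 4,310 units, not less than 4,270 units), so (n) stands. So (e) applies.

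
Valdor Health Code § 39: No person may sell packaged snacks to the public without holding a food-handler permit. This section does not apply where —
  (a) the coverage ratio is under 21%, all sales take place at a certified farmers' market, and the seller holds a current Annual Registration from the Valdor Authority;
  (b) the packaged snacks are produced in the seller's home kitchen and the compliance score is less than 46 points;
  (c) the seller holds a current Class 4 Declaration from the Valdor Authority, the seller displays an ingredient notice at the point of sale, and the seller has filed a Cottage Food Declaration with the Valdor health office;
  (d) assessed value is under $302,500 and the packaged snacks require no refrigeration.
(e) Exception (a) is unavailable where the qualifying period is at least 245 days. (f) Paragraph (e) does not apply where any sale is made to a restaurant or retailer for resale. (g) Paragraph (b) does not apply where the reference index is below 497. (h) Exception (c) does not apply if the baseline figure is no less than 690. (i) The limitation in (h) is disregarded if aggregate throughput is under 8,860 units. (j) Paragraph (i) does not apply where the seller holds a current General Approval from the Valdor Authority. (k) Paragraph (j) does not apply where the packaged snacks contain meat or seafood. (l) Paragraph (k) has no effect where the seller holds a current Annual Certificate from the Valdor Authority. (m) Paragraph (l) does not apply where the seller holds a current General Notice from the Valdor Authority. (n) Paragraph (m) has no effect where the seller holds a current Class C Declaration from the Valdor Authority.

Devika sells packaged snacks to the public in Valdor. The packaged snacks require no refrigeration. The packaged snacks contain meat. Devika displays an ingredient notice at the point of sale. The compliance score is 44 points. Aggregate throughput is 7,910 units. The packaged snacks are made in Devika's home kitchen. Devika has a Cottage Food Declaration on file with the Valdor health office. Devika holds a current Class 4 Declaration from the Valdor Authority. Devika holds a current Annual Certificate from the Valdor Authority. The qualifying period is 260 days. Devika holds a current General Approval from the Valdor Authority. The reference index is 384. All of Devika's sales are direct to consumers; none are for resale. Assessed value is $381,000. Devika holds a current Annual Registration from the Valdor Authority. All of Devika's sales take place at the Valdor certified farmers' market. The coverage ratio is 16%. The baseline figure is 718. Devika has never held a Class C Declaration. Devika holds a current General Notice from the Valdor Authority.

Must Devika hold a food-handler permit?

No — exception (c) applies; Devika is not required to hold a food-handler permit.

Exception (a): the coverage ratio is 16%, under the 21% limit; all sales are at a certified farmers' market; a current Annual Registration is held — every condition holds. Turning to paragraphs (e)–(f): (e) operates against (a): the qualifying period is 260 days, meeting the 245 days threshold. (f), which would lift (e), is not triggered — no sales are for resale. Exception (a) does not apply.
Exception (b) is satisfied on its face — the packaged snacks are home-kitchen produced; the compliance score is 44 points, less than the 46 points limit. But: (g) is engaged — the reference index is 384, below the 497 limit. Exception (b) does not apply.
Exception (c)'s conditions are all satisfied: a current Class 4 Declaration is held; an ingredient notice is displayed; a Cottage Food Declaration is on file. As to paragraphs (h)–(n): (h) would limit (c) — the baseline figure is 718, meeting the 690 threshold — but (i) sets (h) aside: (i) is engaged — aggregate throughput is 7,910 units, under the 8,860 units limit. (j) is engaged (a current General Approval is held), but is set aside by (k): (k) operates against (j): the packaged snacks contain meat. (l) would limit (k) — a current Annual Certificate is held — but (m) sets (l) aside: (m) applies — a current General Notice is held. (n), which would lift (m), does not operate here — no current Class C Declaration is held. So (c) applies.
Exception (d) fails — assessed value is $381,000, not under $302,500.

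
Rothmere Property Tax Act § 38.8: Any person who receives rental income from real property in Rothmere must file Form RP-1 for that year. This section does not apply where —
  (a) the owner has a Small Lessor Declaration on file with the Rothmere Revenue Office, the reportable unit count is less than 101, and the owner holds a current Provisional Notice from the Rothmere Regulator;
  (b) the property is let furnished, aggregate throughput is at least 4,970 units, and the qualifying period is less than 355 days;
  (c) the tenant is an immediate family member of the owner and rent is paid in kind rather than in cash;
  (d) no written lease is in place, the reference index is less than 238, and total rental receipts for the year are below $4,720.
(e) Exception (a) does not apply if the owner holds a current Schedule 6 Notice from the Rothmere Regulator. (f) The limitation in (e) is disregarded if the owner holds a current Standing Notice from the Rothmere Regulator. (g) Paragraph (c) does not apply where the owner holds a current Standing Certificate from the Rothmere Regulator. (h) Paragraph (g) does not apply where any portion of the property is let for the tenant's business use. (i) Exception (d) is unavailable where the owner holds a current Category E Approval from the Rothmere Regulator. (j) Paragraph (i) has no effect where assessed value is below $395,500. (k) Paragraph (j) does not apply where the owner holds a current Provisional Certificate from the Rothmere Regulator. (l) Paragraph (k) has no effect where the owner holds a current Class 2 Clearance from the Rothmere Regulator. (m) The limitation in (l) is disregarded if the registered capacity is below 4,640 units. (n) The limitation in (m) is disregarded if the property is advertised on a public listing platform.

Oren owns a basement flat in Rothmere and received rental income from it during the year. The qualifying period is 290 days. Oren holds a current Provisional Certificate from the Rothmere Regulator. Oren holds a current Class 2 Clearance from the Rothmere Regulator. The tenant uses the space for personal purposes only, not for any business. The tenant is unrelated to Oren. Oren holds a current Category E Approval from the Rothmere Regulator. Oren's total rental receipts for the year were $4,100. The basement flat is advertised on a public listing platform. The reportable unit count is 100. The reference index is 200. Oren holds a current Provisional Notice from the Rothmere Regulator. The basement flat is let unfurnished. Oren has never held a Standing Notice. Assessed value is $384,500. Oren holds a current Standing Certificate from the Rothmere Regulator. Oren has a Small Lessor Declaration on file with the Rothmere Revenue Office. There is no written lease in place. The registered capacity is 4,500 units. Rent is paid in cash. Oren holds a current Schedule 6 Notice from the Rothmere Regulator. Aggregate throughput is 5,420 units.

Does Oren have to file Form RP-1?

Exception (a) is satisfied on its face — a Small Lessor Declaration is on file; the reportable unit count is 100, less than the 101 limit; a current Provisional Notice is held. However, paragraphs (e)–(f) must be considered: (e) operates against (a): a current Schedule 6 Notice is held. (f), which would lift (e), is inapplicable — there is no Standing Notice in force. So (a) is unavailable.
Exception (b) does not apply: the property is let unfurnished.
Exception (c) fails — the tenant is unrelated to the owner.
Exception (d) is satisfied on its face — there is no written lease; the reference index is 200, less than the 238 limit; total rental receipts for the year are $4,100, below the $4,720 limit. Applying paragraphs (i)–(n): (i) would limit (d) — a current Category E Approval is held — but (j) sets (i) aside: (j) operates — assessed value is $384,500, below the $395,500 limit. (k) would limit (j) — a current Provisional Certificate is held — but (l) sets (k) aside: (l) operates — a current Class 2 Clearance is held. (m) is triggered (the registered capacity is 4,500 units, below the 4,640 units limit), but is itself disapplied by (n): (n) is engaged — the property is publicly advertised. (d) remains available.

No — exception (d) applies; Oren is not required to file Form RP-1.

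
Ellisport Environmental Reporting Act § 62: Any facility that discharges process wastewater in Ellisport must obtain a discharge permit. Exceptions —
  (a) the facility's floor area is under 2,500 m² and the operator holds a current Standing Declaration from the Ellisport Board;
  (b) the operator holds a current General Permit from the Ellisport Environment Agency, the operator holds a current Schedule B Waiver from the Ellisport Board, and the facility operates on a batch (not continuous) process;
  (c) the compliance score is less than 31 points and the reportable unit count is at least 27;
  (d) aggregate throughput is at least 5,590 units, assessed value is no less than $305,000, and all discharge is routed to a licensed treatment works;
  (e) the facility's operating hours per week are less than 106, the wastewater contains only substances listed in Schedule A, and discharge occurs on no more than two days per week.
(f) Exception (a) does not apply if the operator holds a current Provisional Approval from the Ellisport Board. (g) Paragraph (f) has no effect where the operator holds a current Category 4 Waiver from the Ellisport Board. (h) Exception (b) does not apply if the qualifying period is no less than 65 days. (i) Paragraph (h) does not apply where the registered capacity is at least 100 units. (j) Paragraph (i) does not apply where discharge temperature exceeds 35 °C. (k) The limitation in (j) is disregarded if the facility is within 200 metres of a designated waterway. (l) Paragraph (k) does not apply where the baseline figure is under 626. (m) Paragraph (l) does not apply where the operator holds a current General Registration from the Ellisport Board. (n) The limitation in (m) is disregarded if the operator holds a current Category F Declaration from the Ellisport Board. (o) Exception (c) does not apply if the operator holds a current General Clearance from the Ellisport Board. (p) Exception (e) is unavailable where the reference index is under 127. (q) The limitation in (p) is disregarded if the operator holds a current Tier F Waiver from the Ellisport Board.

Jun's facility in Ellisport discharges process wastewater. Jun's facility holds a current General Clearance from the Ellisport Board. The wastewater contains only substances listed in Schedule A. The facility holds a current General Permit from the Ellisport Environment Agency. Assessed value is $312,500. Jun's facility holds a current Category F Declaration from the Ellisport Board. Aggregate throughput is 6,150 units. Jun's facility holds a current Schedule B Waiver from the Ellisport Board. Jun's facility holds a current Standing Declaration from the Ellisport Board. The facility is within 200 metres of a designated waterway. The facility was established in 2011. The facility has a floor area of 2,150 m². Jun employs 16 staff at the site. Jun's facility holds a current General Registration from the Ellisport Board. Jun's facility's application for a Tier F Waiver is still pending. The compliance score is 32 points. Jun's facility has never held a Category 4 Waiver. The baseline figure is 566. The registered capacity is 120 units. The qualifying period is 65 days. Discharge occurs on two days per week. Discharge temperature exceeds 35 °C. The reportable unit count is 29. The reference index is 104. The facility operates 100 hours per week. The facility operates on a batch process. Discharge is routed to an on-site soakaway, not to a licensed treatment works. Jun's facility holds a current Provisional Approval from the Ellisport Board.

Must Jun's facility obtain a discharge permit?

Yes — Jun's facility must obtain a discharge permit.

Exception (a)'s conditions are all satisfied: the facility's floor area is 2,150 m², under the 2,500 m² limit; a current Standing Declaration is held. But: (f) is engaged — a current Provisional Approval is held. (g) is not engaged (the Category 4 Waiver is not current), so (f) stands. (a) is therefore removed.
Exception (b): a current General Permit is held; a current Schedule B Waiver is held; the facility operates on a batch process — every condition holds. However, paragraphs (h)–(n) must be considered: (h) is triggered — the qualifying period is 65 days, meeting the 65 days threshold. (i) would limit (h) — the registered capacity is 120 units, meeting the 100 units threshold — but (j) sets (i) aside: (j) operates against (i): discharge temperature exceeds 35 °C. (k) applies (the facility is within 200 m of a designated waterway), but is overridden by (l): (l) operates against (k): the baseline figure is 566, under the 626 limit. (m) would limit (l) — a current General Registration is held — but (n) sets (m) aside: (n) operates against (m): a current Category F Declaration is held. (b) is therefore removed.
Exception (c) does not apply: the compliance score is 32 points, not less than 31 points.
Exception (d) requires that all discharge is routed to a licensed treatment works; but discharge is not routed to a licensed treatment works, so (d) is unavailable.
Exception (e): the facility's operating hours per week are 100, less than the 106 limit; the wastewater is Schedule-A-only; discharge occurs on no more than two days per week — every condition holds. However, paragraphs (p)–(q) must be considered: (p) applies — the reference index is 104, under the 127 limit. (q), which would lift (p), is not engaged — the Tier F Waiver is not current. (e) is therefore removed.
None of the exceptions is available; § 62 applies in full.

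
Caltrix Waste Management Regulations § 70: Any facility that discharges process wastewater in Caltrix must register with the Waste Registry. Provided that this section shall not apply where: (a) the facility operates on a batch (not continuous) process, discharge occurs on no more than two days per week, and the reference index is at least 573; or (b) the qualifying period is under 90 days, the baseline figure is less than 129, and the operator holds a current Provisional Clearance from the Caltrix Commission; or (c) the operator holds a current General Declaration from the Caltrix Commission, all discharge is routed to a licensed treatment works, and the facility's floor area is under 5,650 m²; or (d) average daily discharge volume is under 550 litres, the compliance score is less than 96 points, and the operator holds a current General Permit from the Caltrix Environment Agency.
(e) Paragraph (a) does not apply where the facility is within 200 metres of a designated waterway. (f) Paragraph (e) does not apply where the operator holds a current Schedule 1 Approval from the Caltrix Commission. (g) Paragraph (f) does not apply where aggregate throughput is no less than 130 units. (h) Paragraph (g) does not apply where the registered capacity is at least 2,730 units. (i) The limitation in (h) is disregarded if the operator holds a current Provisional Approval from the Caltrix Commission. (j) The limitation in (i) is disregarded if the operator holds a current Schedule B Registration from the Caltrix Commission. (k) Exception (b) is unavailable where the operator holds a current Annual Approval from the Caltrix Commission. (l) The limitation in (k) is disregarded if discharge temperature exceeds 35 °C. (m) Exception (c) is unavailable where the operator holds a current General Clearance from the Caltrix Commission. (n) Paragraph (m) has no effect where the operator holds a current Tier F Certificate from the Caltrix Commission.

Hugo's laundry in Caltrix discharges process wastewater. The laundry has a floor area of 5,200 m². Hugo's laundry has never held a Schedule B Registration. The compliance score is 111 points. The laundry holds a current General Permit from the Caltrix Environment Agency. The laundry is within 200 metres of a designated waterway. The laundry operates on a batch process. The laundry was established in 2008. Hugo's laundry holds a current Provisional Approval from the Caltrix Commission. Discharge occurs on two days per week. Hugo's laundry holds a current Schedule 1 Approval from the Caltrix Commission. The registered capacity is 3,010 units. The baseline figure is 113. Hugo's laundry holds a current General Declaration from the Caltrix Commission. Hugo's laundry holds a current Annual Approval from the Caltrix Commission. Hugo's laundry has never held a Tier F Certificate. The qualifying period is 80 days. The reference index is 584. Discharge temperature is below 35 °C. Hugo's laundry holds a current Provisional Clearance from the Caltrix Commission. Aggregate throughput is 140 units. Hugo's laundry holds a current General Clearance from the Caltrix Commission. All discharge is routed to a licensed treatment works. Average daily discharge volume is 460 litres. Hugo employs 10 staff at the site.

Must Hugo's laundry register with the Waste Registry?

Exception (a) is satisfied on its face — the facility operates on a batch process; discharge occurs on no more than two days per week; the reference index is 584, meeting the 573 threshold. However, paragraphs (e)–(j) must be considered: (e) operates against (a): the laundry is within 200 m of a designated waterway. (f) is triggered (a current Schedule 1 Approval is held), but is displaced by (g): (g) operates against (f): aggregate throughput is 140 units, meeting the 130 units threshold. (h) would limit (g) — the registered capacity is 3,010 units, meeting the 2,730 units threshold — but (i) sets (h) aside: (i) operates against (h): a current Provisional Approval is held. (j) is inapplicable (there is no Schedule B Registration in force), so (i) stands. Exception (a) does not apply.
All of (b)'s requirements are met (the qualifying period is 80 days, under the 90 days limit; the baseline figure is 113, less than the 129 limit; a current Provisional Clearance is held). Turning to paragraphs (k)–(l): (k) operates against (b): a current Annual Approval is held. (l) is inapplicable (discharge temperature is below 35 °C), so (k) stands. (b) is therefore removed.
Exception (c) is satisfied on its face — a current General Declaration is held; discharge is routed to a licensed treatment works; the facility's floor area is 5,200 m², under the 5,650 m² limit. But: (m) operates against (c): a current General Clearance is held. (n), which would lift (m), is not triggered — there is no Tier F Certificate in force. So (c) is unavailable.
Exception (d) does not apply: the compliance score is 111 points, not less than 96 points.
Every exception is unavailable, so the rule governs.

Yes — Hugo's laundry must register with the Waste Registry.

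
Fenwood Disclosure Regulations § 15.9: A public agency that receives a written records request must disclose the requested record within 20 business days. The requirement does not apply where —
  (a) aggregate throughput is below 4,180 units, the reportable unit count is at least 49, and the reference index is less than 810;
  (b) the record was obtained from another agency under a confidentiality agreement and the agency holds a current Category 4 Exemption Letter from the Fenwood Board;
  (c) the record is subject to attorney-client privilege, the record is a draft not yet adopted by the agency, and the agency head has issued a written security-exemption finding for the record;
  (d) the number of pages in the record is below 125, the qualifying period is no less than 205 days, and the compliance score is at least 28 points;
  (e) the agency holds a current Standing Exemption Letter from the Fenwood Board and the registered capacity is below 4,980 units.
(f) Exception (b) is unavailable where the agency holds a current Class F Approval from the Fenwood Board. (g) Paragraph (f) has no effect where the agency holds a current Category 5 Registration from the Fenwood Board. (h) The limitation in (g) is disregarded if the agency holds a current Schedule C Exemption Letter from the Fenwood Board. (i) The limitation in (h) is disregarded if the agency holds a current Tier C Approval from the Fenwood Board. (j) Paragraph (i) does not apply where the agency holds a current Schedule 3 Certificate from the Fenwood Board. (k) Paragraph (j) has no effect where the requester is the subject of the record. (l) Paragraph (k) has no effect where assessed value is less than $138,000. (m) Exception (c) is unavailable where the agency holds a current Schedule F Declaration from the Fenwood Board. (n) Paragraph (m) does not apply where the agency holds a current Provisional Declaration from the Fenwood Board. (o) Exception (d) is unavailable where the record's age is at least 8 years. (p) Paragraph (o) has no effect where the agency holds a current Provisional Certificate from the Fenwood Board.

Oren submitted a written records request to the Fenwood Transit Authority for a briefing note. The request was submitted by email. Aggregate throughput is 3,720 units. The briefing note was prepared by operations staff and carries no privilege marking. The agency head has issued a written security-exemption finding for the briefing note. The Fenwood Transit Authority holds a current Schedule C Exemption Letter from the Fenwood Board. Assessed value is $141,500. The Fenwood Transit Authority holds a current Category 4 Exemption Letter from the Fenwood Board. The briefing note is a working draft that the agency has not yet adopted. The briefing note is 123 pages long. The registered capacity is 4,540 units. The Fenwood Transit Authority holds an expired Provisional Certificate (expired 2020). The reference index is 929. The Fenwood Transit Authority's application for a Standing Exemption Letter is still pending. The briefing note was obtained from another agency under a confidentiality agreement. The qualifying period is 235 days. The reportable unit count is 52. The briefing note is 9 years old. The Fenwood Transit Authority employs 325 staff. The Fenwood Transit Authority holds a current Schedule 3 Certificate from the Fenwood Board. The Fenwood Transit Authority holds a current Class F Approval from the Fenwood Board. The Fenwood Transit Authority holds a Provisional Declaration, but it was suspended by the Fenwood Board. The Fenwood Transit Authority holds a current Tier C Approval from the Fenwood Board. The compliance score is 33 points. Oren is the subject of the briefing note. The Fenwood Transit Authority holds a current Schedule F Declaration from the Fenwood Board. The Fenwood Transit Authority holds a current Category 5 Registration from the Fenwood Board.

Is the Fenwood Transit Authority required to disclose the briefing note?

No — exception (b) applies; the Fenwood Transit Authority is not required to disclose the briefing note.

Exception (a) requires that the reference index is less than 810; but the reference index is 929, not less than 810, so (a) is unavailable.
Exception (b): the briefing note was obtained under a confidentiality agreement; a current Category 4 Exemption Letter is held — every condition holds. Under paragraphs (f)–(l): (f) would limit (b) — a current Class F Approval is held — but (g) sets (f) aside: (g) applies — a current Category 5 Registration is held. (h) applies (a current Schedule C Exemption Letter is held), but is overridden by (i): (i) operates against (h): a current Tier C Approval is held. (j) would limit (i) — a current Schedule 3 Certificate is held — but (k) sets (j) aside: (k) is triggered — Oren is the subject of the briefing note. (l) does not operate here (assessed value is $141,500, not less than $138,000), so (k) stands. So (b) applies.
Exception (c) does not apply: the briefing note carries no privilege marking.
Exception (d): the number of pages in the record is 123, below the 125 limit; the qualifying period is 235 days, meeting the 205 days threshold; the compliance score is 33 points, meeting the 28 points threshold — every condition holds. Turning to paragraphs (o)–(p): (o) operates against (d): the record's age is 9 years, meeting the 8 years threshold. (p), which would lift (o), is not engaged — the Provisional Certificate is not current. So (d) is unavailable.
Exception (e) does not apply: the Standing Exemption Letter is not current.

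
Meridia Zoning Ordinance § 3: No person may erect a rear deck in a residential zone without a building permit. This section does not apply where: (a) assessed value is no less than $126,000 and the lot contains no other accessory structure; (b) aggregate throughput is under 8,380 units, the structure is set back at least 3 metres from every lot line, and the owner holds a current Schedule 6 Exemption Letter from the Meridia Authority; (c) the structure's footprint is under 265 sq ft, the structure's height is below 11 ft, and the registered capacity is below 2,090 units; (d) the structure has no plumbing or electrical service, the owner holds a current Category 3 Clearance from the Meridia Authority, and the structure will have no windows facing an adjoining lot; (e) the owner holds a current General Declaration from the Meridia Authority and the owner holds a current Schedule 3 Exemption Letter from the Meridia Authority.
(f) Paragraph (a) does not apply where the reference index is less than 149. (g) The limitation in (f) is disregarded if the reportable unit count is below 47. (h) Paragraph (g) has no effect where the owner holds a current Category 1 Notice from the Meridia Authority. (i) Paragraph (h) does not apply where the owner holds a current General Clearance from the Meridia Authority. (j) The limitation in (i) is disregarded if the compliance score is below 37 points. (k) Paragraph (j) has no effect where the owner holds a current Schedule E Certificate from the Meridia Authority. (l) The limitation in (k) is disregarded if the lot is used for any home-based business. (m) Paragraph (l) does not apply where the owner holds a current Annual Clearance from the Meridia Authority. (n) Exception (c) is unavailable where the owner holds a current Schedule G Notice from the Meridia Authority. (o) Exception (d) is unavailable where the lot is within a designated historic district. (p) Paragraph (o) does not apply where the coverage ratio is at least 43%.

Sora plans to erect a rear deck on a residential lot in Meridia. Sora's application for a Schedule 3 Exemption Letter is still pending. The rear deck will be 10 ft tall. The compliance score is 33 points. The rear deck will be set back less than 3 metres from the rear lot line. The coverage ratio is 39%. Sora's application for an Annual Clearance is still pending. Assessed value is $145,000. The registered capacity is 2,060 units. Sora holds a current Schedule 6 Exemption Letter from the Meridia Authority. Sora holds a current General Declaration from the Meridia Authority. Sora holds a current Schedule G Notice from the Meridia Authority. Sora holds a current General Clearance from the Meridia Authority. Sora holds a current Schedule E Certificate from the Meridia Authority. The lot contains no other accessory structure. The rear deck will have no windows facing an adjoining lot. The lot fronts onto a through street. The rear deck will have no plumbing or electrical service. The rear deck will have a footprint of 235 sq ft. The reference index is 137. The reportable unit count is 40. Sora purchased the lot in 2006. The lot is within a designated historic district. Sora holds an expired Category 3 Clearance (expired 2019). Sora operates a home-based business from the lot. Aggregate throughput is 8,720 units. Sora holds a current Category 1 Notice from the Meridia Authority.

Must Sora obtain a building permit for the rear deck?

All of (a)'s requirements are met (assessed value is $145,000, meeting the $126,000 threshold; the lot has no other accessory structure). Turning to paragraphs (f)–(m): (f) applies — the reference index is 137, less than the 149 limit. (g) would limit (f) — the reportable unit count is 40, below the 47 limit — but (h) sets (g) aside: (h) is engaged — a current Category 1 Notice is held. (i) is triggered (a current General Clearance is held), but is displaced by (j): (j) operates against (i): the compliance score is 33 points, below the 37 points limit. (k) operates (a current Schedule E Certificate is held), but is set aside by (l): (l) is engaged — a home-based business operates on the lot. (m), which would lift (l), is inapplicable — the Annual Clearance is not current. So (a) is unavailable.
Exception (b) fails — aggregate throughput is 8,720 units, not under 8,380 units.
Exception (c): the structure's footprint is 235 sq ft, under the 265 sq ft limit; the structure's height is 10 ft, below the 11 ft limit; the registered capacity is 2,060 units, below the 2,090 units limit — every condition holds. But: (n) operates against (c): a current Schedule G Notice is held. So (c) is unavailable.
Exception (d) does not apply: the Category 3 Clearance is not current.
Exception (e) requires that the owner holds a current Schedule 3 Exemption Letter from the Meridia Authority; but no current Schedule 3 Exemption Letter is held, so (e) is unavailable.
None of the exceptions is available; § 3 applies in full.

Yes — Sora must obtain a building permit.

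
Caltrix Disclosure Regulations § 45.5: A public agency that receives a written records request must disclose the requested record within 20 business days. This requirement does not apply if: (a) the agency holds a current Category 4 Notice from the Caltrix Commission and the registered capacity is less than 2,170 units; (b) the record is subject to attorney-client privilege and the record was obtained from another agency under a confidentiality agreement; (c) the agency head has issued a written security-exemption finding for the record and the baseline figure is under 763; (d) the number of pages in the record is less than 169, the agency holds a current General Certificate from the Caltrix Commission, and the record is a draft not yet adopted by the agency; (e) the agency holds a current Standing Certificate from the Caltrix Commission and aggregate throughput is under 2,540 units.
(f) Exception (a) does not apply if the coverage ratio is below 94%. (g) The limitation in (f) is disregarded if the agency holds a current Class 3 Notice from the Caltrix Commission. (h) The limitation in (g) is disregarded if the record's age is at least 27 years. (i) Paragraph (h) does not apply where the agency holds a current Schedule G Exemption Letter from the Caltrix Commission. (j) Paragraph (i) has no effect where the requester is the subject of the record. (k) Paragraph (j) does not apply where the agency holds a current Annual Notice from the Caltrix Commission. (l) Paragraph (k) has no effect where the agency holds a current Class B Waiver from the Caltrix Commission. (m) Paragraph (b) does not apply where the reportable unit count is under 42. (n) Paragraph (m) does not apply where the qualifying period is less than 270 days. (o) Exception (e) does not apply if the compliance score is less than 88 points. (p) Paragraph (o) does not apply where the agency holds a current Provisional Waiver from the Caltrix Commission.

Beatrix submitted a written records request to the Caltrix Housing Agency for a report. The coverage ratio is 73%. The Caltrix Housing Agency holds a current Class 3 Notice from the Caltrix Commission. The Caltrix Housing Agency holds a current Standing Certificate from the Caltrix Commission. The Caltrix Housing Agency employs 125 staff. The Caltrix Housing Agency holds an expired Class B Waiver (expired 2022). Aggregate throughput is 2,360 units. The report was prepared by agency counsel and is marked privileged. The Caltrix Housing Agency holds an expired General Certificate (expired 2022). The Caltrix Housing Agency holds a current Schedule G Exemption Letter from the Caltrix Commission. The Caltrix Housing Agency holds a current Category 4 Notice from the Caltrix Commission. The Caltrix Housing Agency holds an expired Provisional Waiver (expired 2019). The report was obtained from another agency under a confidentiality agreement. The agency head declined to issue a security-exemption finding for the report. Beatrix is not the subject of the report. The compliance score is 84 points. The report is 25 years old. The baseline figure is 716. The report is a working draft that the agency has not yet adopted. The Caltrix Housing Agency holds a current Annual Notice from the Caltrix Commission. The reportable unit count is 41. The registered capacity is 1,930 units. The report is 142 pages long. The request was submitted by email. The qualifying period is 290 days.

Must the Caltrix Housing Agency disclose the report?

All of (a)'s requirements are met (a current Category 4 Notice is held; the registered capacity is 1,930 units, less than the 2,170 units limit). Considering the limiting provisions: (f) would limit (a) — the coverage ratio is 73%, below the 94% limit — but (g) sets (f) aside: (g) operates against (f): a current Class 3 Notice is held. (h) is inapplicable (the record's age is 25 years, short of 27 years), so (g) stands. So (a) applies.
All of (b)'s requirements are met (the report is privileged; the report was obtained under a confidentiality agreement). But: (m) operates — the reportable unit count is 41, under the 42 limit. (n), which would lift (m), is not triggered — the qualifying period is 290 days, not less than 270 days. (b) is therefore removed.
Exception (c) does not apply: the agency head declined to issue a security-exemption finding.
Exception (d) fails — no current General Certificate is held.
Exception (e): a current Standing Certificate is held; aggregate throughput is 2,360 units, under the 2,540 units limit — every condition holds. But applying paragraphs (o)–(p): (o) operates against (e): the compliance score is 84 points, less than the 88 points limit. (p), which would lift (o), is not triggered — no current Provisional Waiver is held. (e) is therefore removed.

No — exception (a) applies; the Caltrix Housing Agency is not required to disclose the report.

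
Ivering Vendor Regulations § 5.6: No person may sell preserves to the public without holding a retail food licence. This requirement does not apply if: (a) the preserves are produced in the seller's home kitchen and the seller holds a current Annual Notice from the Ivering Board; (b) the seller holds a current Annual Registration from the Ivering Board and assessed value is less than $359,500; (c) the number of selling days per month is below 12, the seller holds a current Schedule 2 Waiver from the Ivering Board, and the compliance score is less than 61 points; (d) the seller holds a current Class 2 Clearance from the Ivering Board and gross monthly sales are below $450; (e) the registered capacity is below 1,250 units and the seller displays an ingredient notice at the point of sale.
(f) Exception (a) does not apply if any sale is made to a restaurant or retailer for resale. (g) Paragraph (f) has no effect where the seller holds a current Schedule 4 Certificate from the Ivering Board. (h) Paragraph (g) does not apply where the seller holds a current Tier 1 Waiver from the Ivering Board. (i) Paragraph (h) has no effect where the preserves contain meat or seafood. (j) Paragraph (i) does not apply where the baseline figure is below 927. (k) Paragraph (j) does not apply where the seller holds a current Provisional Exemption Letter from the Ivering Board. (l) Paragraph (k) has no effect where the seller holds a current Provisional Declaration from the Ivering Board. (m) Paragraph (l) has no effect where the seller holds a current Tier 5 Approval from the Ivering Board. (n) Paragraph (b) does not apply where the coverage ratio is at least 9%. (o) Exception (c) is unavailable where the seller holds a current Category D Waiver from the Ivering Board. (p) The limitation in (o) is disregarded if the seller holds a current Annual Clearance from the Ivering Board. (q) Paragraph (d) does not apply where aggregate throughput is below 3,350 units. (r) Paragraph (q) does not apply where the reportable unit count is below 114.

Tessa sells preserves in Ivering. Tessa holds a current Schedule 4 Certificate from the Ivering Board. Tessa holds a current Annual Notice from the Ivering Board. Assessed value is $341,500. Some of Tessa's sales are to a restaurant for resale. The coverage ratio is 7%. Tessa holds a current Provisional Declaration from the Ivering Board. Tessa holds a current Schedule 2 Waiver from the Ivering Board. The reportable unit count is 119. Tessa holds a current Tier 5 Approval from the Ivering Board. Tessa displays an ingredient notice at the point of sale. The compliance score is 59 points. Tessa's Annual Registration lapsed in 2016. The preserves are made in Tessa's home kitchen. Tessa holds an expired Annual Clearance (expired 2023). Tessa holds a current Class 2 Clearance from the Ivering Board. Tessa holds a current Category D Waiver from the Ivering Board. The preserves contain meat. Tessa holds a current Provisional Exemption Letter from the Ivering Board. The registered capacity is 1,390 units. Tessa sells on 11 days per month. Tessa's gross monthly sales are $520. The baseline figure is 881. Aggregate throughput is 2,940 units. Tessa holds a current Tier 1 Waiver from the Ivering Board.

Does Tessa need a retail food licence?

Exception (a) is satisfied on its face — the preserves are home-kitchen produced; a current Annual Notice is held. Considering the limiting provisions: (f) applies (some sales are to a restaurant for resale), but is set aside by (g): (g) operates against (f): a current Schedule 4 Certificate is held. (h) is engaged (a current Tier 1 Waiver is held), but is itself disapplied by (i): (i) is engaged — the preserves contain meat. (j) applies (the baseline figure is 881, below the 927 limit), but is overridden by (k): (k) operates against (j): a current Provisional Exemption Letter is held. (l) is triggered (a current Provisional Declaration is held), but is overridden by (m): (m) operates against (l): a current Tier 5 Approval is held. (a) remains available.
Exception (b) requires that the seller holds a current Annual Registration from the Ivering Board; but there is no Annual Registration in force, so (b) is unavailable.
Exception (c)'s conditions are all satisfied: the number of selling days per month is 11, below the 12 limit; a current Schedule 2 Waiver is held; the compliance score is 59 points, less than the 61 points limit. Turning to paragraphs (o)–(p): (o) operates against (c): a current Category D Waiver is held. (p) is not triggered (no current Annual Clearance is held), so (o) stands. Exception (c) does not apply.
Exception (d) does not apply: gross monthly sales are $520, not below $450.
Exception (e) does not apply: the registered capacity is 1,390 units, not below 1,250 units.

No — exception (a) applies; Tessa is not required to hold a retail food licence.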